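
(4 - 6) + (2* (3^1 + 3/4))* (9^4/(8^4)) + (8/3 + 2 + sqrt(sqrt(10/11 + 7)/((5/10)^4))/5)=4* 11^(3/4)* 87^(1/4)/55 + 360781/24576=16.02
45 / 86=0.52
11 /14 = 0.79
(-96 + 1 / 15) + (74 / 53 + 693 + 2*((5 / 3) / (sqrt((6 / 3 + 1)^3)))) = 10*sqrt(3) / 27 + 475778 / 795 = 599.10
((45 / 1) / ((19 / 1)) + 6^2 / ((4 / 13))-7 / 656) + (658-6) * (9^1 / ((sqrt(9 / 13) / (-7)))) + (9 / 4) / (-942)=233560301 / 1956848-13692 * sqrt(13)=-49247.85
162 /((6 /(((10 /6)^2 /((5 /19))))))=285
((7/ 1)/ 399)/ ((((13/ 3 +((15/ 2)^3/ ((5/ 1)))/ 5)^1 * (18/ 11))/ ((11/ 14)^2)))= 0.00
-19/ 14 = -1.36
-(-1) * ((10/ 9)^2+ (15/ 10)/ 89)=18043/ 14418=1.25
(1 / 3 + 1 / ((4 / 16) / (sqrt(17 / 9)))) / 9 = 1 / 27 + 4*sqrt(17) / 27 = 0.65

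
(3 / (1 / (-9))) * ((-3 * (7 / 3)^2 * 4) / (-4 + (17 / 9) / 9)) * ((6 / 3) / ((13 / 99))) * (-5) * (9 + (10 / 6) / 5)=330806.35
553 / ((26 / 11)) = 6083 / 26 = 233.96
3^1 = 3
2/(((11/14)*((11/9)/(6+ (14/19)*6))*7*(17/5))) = 3240/3553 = 0.91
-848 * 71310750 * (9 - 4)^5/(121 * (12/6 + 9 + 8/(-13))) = -150392123507.81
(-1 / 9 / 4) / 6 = -1 / 216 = -0.00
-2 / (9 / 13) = -26 / 9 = -2.89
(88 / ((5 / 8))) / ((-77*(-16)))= 4 / 35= 0.11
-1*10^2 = -100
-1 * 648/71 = -648/71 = -9.13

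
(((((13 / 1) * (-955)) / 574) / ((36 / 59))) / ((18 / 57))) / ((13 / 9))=-77.71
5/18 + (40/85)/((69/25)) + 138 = 974399/7038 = 138.45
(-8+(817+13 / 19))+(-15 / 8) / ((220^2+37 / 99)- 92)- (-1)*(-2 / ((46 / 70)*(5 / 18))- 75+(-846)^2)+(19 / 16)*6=2994697940687817 / 4179930346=716446.85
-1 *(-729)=729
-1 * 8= -8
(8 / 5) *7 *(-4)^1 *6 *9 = -12096 / 5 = -2419.20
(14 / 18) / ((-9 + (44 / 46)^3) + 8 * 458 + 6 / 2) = 85169 / 400657806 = 0.00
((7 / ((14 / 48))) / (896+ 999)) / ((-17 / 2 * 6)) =-8 / 32215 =-0.00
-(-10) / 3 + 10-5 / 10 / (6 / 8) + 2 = 44 / 3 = 14.67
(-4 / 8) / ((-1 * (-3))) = -1 / 6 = -0.17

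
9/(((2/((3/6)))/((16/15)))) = 12/5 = 2.40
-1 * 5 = -5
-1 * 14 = -14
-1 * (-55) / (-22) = -5 / 2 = -2.50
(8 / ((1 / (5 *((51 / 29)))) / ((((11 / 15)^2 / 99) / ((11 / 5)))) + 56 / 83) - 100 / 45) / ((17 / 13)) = -15823964 / 10088973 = -1.57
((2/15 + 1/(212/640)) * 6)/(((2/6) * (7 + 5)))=1253/265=4.73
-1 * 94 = -94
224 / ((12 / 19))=1064 / 3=354.67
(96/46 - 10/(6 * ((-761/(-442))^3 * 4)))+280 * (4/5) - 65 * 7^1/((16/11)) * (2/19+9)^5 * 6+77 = -70755107138983465472645639/602366835358066488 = -117461823.90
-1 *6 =-6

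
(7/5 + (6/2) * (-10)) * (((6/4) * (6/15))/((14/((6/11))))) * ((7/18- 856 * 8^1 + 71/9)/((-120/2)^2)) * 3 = 320099/84000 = 3.81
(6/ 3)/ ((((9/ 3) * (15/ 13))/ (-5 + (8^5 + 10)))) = 852098/ 45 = 18935.51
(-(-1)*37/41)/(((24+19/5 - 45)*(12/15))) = -0.07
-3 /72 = -1 /24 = -0.04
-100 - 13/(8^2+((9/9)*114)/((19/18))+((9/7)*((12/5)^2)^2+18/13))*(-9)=-1222081825/12287362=-99.46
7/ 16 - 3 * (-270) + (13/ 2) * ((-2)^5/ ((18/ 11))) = 98399/ 144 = 683.33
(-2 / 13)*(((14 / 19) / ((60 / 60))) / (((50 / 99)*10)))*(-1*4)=2772 / 30875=0.09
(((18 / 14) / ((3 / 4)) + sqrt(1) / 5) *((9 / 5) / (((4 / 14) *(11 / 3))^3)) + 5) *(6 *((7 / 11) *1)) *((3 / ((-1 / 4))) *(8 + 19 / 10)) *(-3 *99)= 32589324621 / 30250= 1077333.05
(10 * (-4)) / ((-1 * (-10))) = -4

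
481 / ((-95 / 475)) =-2405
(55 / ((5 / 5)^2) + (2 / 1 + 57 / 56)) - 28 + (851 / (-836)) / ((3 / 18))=279845 / 11704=23.91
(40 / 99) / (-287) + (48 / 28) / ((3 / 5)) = 81140 / 28413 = 2.86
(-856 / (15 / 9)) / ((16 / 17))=-5457 / 10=-545.70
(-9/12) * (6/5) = -9/10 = -0.90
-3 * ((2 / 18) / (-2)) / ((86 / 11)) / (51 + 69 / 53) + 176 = 22885685 / 130032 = 176.00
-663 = -663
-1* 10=-10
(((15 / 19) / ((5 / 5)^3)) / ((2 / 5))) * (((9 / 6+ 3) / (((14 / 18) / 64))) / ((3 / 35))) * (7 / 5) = 226800 / 19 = 11936.84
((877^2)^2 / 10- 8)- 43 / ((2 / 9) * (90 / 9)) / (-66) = 59155941856.39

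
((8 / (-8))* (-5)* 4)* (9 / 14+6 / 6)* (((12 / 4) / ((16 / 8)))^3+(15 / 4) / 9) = 1495 / 12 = 124.58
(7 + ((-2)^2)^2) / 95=23 / 95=0.24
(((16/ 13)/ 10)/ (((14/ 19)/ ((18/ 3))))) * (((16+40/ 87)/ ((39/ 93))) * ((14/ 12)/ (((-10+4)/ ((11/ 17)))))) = -18555856/ 3749265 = -4.95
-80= -80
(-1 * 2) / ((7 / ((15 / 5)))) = -6 / 7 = -0.86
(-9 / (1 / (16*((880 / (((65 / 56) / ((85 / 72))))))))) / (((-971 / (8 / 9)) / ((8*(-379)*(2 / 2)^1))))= -357736.87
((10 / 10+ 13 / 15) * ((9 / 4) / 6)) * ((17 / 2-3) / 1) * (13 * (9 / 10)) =9009 / 200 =45.04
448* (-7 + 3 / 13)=-39424 / 13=-3032.62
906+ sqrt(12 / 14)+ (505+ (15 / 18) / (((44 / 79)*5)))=sqrt(42) / 7+ 372583 / 264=1412.23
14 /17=0.82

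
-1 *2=-2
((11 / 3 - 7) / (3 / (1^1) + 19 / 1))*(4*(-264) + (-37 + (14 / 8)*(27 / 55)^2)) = 13220197 / 79860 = 165.54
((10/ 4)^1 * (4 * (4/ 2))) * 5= 100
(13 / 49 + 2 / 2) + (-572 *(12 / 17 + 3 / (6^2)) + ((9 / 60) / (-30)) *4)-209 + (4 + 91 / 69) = -626372109 / 957950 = -653.87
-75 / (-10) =15 / 2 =7.50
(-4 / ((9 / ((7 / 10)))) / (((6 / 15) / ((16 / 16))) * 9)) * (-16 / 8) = 14 / 81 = 0.17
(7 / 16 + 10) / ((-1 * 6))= -167 / 96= -1.74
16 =16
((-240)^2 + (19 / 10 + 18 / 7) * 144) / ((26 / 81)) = 82560708 / 455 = 181452.11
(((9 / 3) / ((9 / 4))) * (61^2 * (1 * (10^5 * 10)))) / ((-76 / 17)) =-63257000000 / 57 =-1109771929.82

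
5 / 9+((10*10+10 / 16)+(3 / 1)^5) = 24781 / 72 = 344.18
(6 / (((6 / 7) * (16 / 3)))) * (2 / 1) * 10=105 / 4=26.25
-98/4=-24.50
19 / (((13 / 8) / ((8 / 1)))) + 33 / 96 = 39055 / 416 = 93.88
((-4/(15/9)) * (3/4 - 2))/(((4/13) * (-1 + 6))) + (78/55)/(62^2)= 412347/211420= 1.95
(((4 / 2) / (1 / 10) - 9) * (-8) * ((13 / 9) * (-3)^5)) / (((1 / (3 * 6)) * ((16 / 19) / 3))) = 1980693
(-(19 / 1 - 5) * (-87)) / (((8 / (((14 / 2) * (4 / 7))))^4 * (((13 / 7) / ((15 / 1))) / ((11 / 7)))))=100485 / 104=966.20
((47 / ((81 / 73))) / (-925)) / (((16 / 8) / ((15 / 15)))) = -3431 / 149850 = -0.02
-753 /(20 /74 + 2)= -9287 /28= -331.68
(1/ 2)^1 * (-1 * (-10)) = 5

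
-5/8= -0.62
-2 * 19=-38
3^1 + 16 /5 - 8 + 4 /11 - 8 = -519 /55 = -9.44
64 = 64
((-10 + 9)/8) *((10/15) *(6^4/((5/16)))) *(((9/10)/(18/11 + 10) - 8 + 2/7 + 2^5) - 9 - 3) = -4272.67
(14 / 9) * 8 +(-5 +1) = 76 / 9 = 8.44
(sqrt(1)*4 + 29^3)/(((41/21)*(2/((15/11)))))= 7683795/902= 8518.62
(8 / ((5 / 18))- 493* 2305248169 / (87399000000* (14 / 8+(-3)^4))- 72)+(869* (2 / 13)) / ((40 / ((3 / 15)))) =-308735940054817 / 7232267250000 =-42.69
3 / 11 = 0.27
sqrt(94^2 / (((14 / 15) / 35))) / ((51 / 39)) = 3055 * sqrt(6) / 17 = 440.19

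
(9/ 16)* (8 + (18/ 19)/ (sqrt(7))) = 4.70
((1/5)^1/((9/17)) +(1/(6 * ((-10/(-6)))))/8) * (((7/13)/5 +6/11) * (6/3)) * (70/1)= 918589/25740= 35.69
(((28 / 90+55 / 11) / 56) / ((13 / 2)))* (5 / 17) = 239 / 55692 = 0.00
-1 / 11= -0.09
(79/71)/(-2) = -79/142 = -0.56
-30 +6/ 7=-29.14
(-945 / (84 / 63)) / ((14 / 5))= -2025 / 8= -253.12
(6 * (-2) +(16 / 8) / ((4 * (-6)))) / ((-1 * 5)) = 29 / 12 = 2.42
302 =302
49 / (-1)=-49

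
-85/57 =-1.49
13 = 13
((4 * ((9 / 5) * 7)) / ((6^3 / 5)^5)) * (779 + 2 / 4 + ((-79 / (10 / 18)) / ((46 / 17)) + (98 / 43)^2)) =136219134625 / 555432134418432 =0.00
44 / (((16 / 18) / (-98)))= -4851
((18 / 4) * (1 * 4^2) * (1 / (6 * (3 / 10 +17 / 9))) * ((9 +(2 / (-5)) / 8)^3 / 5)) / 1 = 154854153 / 197000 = 786.06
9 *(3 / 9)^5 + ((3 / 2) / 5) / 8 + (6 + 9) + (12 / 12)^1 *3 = 39041 / 2160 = 18.07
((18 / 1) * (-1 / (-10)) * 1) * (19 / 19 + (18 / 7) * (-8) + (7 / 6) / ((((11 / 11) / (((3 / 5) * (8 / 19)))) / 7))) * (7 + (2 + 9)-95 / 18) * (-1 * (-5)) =-2666247 / 1330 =-2004.70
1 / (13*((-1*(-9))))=1 / 117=0.01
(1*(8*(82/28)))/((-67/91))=-2132/67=-31.82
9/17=0.53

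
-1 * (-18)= 18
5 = 5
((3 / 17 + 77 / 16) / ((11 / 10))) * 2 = 6785 / 748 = 9.07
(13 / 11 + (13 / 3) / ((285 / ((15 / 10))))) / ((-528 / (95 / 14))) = -1079 / 69696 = -0.02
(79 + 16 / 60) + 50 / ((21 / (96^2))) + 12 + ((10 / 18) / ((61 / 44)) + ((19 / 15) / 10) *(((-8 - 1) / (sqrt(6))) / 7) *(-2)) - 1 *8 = 19 *sqrt(6) / 350 + 423239669 / 19215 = 22026.66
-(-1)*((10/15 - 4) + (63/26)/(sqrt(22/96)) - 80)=-78.27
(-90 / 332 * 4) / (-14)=45 / 581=0.08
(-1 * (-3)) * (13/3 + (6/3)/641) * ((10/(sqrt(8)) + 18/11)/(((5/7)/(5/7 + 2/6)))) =100068/3205 + 91729 * sqrt(2)/1923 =98.68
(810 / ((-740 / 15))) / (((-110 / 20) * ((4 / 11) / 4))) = 1215 / 37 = 32.84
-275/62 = -4.44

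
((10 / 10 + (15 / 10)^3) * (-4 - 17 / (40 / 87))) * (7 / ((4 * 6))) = -80311 / 1536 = -52.29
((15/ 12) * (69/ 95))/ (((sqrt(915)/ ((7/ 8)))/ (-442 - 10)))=-18193 * sqrt(915)/ 46360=-11.87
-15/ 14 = -1.07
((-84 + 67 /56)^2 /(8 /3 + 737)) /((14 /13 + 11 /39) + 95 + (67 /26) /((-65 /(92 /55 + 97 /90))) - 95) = 26980957285425 /3638154917264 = 7.42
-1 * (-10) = 10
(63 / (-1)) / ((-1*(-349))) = -63 / 349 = -0.18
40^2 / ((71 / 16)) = 25600 / 71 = 360.56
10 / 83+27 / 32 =2561 / 2656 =0.96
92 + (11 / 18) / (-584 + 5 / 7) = 6761371 / 73494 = 92.00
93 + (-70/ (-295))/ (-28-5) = 181057/ 1947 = 92.99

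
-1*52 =-52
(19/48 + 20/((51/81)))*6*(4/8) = 26243/272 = 96.48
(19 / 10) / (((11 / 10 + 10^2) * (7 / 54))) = 342 / 2359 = 0.14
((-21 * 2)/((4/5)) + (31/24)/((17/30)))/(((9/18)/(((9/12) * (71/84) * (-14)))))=242465/272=891.42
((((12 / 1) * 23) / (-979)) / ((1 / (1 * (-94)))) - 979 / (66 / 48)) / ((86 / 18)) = -6039936 / 42097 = -143.48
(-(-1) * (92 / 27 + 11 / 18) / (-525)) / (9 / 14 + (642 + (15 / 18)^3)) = -868 / 72941325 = -0.00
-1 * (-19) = 19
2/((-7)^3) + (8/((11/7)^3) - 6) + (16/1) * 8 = 56635556/456533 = 124.06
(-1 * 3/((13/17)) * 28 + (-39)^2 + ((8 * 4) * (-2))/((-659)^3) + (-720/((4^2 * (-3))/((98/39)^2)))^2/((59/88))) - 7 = 64168709899506663686/4340344225875489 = 14784.24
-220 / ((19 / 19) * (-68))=55 / 17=3.24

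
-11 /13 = -0.85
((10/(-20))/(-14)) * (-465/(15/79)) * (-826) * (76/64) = 2745329/32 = 85791.53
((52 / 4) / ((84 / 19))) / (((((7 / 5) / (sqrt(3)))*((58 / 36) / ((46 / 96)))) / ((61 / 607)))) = 1732705*sqrt(3) / 27601504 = 0.11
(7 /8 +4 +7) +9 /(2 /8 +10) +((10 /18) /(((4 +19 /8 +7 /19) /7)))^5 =2192060972673221467 /171029820321225000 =12.82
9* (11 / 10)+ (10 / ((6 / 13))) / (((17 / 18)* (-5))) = 903 / 170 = 5.31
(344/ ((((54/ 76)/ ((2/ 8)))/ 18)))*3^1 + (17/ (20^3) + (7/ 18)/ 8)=470595653/ 72000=6536.05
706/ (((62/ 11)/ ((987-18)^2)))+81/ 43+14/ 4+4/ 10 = 1567773869187/ 13330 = 117612443.30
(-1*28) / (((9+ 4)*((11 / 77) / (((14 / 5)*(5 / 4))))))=-686 / 13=-52.77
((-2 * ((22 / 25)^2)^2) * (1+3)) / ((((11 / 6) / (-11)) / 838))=24122.15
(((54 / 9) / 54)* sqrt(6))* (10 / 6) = 5* sqrt(6) / 27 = 0.45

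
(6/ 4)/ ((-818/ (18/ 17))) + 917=12751775/ 13906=917.00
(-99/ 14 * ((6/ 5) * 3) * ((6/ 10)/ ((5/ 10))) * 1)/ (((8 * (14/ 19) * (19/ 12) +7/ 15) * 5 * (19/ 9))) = -48114/ 162925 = -0.30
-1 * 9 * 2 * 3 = -54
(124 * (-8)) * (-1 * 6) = 5952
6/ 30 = 0.20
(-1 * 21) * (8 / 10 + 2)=-294 / 5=-58.80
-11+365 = 354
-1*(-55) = 55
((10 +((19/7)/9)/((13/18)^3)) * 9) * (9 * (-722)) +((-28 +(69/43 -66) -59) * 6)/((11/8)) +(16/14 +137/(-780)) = -275970587562223/436456020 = -632298.73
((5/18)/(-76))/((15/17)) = -17/4104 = -0.00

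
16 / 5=3.20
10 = 10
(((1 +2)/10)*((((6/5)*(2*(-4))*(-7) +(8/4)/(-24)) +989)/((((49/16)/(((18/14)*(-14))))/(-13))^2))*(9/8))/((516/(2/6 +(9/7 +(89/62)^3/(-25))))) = 162881354080281213/26912481863750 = 6052.26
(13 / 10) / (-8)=-13 / 80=-0.16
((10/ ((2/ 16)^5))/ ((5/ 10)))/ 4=163840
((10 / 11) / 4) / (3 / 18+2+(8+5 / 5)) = 15 / 737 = 0.02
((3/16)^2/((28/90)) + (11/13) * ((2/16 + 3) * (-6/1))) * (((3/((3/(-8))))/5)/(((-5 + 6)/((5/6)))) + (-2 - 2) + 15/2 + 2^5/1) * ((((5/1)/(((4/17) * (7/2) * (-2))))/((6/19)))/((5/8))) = 8278.13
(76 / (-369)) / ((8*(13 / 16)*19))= -8 / 4797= -0.00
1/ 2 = 0.50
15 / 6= 2.50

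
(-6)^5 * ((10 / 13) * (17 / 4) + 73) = -7709904 / 13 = -593069.54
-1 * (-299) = 299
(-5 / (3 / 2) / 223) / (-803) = 10 / 537207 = 0.00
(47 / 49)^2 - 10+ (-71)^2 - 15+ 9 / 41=5017.14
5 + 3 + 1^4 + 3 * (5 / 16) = 159 / 16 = 9.94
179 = 179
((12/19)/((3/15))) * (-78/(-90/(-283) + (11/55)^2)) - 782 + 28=-69398758/48127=-1441.99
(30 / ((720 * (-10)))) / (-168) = 1 / 40320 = 0.00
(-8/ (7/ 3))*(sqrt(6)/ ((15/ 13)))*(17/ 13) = -136*sqrt(6)/ 35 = -9.52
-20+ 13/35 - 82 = -3557/35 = -101.63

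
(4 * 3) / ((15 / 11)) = 44 / 5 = 8.80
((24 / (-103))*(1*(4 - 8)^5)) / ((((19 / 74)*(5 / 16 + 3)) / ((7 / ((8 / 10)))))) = 254607360 / 103721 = 2454.73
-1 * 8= -8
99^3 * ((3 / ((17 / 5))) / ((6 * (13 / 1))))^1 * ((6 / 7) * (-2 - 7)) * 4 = -523961460 / 1547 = -338695.19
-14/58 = -7/29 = -0.24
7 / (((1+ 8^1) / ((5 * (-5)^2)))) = 875 / 9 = 97.22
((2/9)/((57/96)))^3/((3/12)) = 1048576/5000211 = 0.21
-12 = -12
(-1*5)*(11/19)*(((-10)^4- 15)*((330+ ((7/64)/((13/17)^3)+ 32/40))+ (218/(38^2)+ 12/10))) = -9265805978300025/964430272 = -9607543.69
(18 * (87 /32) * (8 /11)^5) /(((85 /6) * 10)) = 4810752 /68446675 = 0.07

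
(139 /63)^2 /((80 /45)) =19321 /7056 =2.74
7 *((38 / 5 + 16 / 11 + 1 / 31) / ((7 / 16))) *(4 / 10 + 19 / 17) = 31977552 / 144925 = 220.65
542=542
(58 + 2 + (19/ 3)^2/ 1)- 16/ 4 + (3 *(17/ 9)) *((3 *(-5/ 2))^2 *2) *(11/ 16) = 153905/ 288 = 534.39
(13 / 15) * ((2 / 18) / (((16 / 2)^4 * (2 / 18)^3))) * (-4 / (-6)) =117 / 10240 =0.01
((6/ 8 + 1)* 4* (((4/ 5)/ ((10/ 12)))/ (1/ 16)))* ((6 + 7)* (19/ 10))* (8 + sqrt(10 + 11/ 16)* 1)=248976* sqrt(19)/ 125 + 2655744/ 125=29928.04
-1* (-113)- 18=95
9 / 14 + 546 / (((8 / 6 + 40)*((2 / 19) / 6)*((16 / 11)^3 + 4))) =145857897 / 1362760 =107.03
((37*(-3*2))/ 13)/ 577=-222/ 7501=-0.03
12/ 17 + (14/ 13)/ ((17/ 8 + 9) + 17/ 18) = 152700/ 192049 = 0.80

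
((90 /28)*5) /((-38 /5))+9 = 3663 /532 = 6.89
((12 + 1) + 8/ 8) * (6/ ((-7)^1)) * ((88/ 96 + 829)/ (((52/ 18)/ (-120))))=5377860/ 13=413681.54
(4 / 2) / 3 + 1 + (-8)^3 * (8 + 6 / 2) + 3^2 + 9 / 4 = -67429 / 12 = -5619.08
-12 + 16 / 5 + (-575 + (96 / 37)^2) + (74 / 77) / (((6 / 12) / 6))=-298074027 / 527065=-565.54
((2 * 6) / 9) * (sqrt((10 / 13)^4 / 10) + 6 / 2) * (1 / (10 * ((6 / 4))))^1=8 * sqrt(10) / 1521 + 4 / 15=0.28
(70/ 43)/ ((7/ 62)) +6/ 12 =1283/ 86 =14.92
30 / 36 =5 / 6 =0.83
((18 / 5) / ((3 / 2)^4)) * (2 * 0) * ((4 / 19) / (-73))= 0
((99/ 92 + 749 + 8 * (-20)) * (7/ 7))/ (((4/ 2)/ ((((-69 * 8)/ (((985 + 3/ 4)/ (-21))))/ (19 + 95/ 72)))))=140711904/ 824087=170.75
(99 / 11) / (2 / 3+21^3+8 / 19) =0.00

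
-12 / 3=-4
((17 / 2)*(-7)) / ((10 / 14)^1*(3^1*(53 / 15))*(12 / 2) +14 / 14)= -833 / 650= -1.28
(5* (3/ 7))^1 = 15/ 7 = 2.14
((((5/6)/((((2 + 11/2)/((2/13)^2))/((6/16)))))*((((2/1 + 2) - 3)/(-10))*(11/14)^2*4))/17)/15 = -121/126699300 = -0.00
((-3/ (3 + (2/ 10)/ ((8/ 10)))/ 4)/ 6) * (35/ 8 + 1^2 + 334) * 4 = -2715/ 52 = -52.21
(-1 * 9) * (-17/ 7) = 21.86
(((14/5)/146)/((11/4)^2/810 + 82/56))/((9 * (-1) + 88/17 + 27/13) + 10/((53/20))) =82646928/12872320169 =0.01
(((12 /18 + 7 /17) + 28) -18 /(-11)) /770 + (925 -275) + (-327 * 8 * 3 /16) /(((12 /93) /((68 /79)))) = -44739208223 /17062815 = -2622.03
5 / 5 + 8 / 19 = 27 / 19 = 1.42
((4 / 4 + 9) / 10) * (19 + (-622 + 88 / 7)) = -590.43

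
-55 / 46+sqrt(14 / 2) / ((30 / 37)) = -55 / 46+37 * sqrt(7) / 30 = 2.07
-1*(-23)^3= 12167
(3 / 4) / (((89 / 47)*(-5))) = -141 / 1780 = -0.08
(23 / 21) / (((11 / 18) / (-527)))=-72726 / 77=-944.49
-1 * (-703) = 703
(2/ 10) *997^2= 994009/ 5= 198801.80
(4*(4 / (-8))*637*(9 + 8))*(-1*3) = 64974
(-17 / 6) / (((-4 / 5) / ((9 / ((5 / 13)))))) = 663 / 8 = 82.88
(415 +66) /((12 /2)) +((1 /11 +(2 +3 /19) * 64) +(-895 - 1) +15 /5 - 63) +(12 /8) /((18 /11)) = -1847695 /2508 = -736.72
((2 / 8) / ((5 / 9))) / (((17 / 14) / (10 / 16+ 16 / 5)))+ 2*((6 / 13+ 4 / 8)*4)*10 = 407371 / 5200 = 78.34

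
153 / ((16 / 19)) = 2907 / 16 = 181.69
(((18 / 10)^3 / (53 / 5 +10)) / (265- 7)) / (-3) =-81 / 221450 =-0.00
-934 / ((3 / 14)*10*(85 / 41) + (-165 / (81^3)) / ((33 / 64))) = -142457011578 / 677495435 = -210.27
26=26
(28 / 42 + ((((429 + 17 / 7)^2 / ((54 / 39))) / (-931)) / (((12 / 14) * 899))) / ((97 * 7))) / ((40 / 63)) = 35788202263 / 34098117060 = 1.05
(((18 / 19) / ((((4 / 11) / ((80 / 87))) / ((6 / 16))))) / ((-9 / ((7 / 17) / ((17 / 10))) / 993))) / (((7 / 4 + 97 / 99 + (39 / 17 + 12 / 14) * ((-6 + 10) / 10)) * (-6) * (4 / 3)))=1324686825 / 1761361313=0.75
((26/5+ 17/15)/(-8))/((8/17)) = -1.68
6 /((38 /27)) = 81 /19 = 4.26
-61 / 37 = -1.65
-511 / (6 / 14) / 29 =-3577 / 87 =-41.11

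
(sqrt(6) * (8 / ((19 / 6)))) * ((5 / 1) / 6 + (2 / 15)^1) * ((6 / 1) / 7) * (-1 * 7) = -1392 * sqrt(6) / 95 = -35.89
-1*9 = -9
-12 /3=-4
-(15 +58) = -73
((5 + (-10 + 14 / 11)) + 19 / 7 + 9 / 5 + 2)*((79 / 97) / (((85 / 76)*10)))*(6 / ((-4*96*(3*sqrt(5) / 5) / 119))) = -1610573*sqrt(5) / 12804000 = -0.28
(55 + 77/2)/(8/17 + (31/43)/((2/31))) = 136697/17025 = 8.03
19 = 19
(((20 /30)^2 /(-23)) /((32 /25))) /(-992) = 25 /1642752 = 0.00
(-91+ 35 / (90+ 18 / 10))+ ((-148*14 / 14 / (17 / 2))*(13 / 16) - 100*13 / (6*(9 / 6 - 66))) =-4002925 / 39474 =-101.41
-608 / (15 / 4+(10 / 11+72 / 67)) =-1792384 / 16903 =-106.04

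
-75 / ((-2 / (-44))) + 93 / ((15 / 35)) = -1433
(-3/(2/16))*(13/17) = -312/17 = -18.35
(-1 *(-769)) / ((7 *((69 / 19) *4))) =14611 / 1932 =7.56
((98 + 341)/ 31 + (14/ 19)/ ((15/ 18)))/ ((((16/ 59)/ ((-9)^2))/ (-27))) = -5717323197/ 47120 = -121335.38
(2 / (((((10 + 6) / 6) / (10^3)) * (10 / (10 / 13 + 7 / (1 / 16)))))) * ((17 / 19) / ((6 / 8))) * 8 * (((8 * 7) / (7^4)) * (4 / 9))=638003200 / 762489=836.74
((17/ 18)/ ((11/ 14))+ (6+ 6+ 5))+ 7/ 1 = 25.20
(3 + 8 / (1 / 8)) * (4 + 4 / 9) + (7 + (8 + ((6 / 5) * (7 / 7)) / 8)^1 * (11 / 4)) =235577 / 720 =327.19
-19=-19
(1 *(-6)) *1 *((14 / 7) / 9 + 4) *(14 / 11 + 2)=-912 / 11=-82.91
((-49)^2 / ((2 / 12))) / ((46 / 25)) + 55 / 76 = 13686965 / 1748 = 7830.07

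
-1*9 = -9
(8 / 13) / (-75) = -8 / 975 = -0.01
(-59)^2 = 3481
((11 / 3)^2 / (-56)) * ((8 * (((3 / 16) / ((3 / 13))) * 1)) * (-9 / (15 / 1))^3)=4719 / 14000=0.34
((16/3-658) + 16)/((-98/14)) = 1910/21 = 90.95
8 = 8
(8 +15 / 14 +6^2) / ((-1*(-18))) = 631 / 252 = 2.50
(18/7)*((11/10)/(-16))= -0.18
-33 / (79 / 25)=-825 / 79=-10.44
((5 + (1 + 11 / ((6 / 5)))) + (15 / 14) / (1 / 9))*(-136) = -70856 / 21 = -3374.10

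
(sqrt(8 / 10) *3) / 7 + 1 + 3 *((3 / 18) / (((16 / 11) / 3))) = 6 *sqrt(5) / 35 + 65 / 32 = 2.41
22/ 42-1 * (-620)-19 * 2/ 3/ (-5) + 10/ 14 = 21832/ 35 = 623.77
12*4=48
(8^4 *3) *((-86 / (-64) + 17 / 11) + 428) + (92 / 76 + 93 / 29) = 32091606806 / 6061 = 5294770.96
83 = 83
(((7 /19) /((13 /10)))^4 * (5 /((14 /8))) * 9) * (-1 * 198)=-122245200000 /3722098081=-32.84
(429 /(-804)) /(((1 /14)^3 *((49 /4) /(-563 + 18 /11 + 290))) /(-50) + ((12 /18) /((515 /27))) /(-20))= 123104982000 /403114009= 305.39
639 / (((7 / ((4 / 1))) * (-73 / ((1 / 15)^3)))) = -284 / 191625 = -0.00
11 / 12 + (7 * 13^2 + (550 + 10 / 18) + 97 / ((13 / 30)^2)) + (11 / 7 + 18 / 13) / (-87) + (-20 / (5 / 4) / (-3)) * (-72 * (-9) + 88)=7628100607 / 1235052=6176.34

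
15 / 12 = 5 / 4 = 1.25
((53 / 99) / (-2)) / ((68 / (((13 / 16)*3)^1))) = -689 / 71808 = -0.01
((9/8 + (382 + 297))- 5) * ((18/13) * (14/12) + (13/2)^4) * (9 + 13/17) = 166594963007/14144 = 11778490.03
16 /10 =8 /5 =1.60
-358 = -358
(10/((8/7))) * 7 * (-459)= -28113.75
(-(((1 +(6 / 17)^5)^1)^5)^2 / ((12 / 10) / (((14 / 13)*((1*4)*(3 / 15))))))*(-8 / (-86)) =-3938980262422053504185705767742012543536909173456090047271154288 / 55844336007810214424519045283646353948623191322608349227581846573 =-0.07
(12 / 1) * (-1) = -12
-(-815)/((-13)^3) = -815/2197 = -0.37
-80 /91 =-0.88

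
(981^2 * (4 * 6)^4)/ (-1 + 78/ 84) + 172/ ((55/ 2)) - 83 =-245851978018941/ 55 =-4470035963980.75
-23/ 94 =-0.24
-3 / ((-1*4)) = 3 / 4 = 0.75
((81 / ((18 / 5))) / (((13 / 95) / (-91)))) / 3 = -9975 / 2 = -4987.50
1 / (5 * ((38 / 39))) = 39 / 190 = 0.21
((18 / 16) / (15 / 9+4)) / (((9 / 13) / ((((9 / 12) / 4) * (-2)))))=-117 / 1088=-0.11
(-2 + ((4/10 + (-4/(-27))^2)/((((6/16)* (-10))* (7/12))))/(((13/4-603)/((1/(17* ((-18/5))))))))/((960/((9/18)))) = -9365228813/8990596036800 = -0.00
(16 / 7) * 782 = 12512 / 7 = 1787.43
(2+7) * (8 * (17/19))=1224/19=64.42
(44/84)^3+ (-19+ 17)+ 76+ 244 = 318.14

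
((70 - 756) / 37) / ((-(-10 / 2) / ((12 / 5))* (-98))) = 84 / 925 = 0.09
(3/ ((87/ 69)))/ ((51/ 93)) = 2139/ 493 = 4.34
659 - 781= -122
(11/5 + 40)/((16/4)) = 211/20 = 10.55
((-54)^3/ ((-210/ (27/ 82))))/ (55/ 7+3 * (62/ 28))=708588/ 41615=17.03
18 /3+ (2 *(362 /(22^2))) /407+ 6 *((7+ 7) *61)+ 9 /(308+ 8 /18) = 701325108823 /136709672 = 5130.03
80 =80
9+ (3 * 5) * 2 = 39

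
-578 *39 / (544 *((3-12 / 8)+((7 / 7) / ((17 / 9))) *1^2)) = -3757 / 184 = -20.42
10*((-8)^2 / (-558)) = -320 / 279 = -1.15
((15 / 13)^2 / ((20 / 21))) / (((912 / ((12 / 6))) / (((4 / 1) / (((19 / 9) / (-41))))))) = -116235 / 488072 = -0.24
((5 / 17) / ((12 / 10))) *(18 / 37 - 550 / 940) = -0.02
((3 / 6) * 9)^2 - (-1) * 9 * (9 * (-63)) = -20331 / 4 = -5082.75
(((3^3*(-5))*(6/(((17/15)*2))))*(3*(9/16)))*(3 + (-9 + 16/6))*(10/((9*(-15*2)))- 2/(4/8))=-1103625/136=-8114.89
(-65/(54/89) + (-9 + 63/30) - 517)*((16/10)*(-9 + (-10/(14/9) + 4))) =10904192/945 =11538.83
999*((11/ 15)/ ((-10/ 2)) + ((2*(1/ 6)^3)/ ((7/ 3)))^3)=-146.52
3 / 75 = 1 / 25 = 0.04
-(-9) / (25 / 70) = 126 / 5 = 25.20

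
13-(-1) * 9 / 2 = 17.50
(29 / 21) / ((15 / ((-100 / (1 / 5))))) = -2900 / 63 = -46.03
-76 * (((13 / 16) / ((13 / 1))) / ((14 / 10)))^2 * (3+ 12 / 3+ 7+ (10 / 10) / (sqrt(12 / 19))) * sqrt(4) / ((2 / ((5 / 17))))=-2375 / 3808 - 2375 * sqrt(57) / 319872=-0.68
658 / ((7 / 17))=1598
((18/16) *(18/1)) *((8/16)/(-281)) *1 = -81/2248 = -0.04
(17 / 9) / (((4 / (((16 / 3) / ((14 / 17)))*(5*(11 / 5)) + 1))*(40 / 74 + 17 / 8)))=1908386 / 149121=12.80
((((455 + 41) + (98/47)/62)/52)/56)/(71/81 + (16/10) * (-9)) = -292702005/23237727968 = -0.01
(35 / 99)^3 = 42875 / 970299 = 0.04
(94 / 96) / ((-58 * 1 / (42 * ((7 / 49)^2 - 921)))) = 265127 / 406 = 653.02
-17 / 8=-2.12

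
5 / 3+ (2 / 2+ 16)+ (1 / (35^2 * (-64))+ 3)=5095997 / 235200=21.67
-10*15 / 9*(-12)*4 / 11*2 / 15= 9.70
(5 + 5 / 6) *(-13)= -455 / 6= -75.83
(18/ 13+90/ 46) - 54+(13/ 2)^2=-8.41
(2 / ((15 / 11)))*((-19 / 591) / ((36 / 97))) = -20273 / 159570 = -0.13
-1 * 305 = -305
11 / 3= 3.67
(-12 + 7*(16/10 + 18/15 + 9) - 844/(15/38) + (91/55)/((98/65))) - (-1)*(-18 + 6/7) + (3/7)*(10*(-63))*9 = -1489481/330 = -4513.58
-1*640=-640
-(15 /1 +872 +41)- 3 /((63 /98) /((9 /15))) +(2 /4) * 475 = -6933 /10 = -693.30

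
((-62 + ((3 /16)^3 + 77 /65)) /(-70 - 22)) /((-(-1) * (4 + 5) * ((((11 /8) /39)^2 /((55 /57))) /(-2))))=-210466529 /1845888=-114.02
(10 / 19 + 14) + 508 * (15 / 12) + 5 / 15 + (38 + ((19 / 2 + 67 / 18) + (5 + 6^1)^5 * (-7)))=-192658162 / 171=-1126655.92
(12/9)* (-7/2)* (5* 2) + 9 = -113/3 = -37.67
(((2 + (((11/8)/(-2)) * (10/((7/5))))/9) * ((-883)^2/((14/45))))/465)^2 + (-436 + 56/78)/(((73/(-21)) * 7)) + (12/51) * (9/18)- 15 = 5269457651903369975357/85765605149952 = 61440220.04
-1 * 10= -10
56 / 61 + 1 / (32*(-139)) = 249027 / 271328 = 0.92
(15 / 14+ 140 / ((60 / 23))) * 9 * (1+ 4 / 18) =25289 / 42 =602.12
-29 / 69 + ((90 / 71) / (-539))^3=-1625321772255161 / 3867144786718521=-0.42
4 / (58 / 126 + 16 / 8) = 252 / 155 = 1.63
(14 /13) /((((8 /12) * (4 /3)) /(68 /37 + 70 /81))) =28343 /8658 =3.27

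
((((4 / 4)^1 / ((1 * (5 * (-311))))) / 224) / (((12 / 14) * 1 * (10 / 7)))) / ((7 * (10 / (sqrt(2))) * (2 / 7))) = -7 * sqrt(2) / 59712000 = -0.00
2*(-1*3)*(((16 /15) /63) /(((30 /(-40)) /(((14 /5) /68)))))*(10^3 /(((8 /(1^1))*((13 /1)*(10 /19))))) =608 /5967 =0.10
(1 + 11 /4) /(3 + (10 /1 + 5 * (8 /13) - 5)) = 65 /192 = 0.34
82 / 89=0.92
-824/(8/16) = -1648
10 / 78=5 / 39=0.13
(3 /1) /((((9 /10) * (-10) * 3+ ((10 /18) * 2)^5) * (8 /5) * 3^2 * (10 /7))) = -0.01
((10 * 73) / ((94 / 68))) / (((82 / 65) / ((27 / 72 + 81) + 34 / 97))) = 25578468175 / 747676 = 34210.63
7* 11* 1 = 77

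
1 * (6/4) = 3/2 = 1.50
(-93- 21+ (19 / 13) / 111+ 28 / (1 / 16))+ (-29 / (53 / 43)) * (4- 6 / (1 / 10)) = 126312569 / 76479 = 1651.60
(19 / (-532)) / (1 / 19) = -19 / 28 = -0.68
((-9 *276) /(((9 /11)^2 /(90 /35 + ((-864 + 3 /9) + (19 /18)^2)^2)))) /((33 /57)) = -2628056688944137 /551124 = -4768539727.80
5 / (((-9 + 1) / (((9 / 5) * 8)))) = -9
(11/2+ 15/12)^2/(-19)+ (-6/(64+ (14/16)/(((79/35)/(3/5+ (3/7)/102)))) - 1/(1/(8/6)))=-4814624131/1258801680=-3.82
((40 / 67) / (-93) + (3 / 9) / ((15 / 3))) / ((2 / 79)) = 148283 / 62310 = 2.38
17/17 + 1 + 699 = 701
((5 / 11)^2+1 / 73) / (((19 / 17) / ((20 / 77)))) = 94520 / 1846097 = 0.05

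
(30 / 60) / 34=1 / 68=0.01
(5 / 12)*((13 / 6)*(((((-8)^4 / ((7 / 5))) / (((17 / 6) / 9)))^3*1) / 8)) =152637768990720000 / 1685159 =90577665959.54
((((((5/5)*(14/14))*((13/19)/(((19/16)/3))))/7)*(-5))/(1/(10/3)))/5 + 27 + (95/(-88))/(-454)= 2643024913/100958704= 26.18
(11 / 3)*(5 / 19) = 55 / 57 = 0.96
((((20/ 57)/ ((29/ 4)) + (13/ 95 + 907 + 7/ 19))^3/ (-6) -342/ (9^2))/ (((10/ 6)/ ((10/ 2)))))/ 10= -422032140055724364991/ 11291680192500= -37375495.31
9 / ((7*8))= 9 / 56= 0.16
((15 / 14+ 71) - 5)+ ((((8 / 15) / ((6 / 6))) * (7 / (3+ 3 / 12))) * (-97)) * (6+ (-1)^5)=-267571 / 546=-490.06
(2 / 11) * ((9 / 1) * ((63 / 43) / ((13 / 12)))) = 13608 / 6149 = 2.21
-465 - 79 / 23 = -10774 / 23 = -468.43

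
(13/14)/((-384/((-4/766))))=13/1029504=0.00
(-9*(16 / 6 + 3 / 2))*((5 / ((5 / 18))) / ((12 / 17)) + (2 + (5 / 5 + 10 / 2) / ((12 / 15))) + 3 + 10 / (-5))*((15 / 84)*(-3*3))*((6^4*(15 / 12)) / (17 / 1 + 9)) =12301875 / 91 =135185.44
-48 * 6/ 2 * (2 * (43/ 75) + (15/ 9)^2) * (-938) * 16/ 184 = 26504128/ 575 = 46094.14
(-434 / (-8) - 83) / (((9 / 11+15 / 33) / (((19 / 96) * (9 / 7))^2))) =-4109985 / 2809856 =-1.46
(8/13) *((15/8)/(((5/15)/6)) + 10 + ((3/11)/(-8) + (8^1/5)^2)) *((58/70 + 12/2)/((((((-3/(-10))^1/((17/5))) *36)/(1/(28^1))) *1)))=413641841/189189000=2.19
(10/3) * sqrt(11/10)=sqrt(110)/3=3.50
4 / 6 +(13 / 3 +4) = 9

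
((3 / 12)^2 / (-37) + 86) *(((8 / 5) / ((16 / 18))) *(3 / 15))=458199 / 14800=30.96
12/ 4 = 3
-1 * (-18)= 18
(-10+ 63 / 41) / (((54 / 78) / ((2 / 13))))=-694 / 369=-1.88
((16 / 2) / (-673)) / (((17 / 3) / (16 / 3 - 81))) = 1816 / 11441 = 0.16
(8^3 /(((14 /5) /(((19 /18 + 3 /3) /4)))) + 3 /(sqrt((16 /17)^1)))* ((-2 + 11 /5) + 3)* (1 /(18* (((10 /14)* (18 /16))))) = 112* sqrt(17) /675 + 75776 /3645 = 21.47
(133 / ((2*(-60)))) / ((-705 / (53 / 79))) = 0.00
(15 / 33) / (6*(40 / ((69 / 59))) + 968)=115 / 296824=0.00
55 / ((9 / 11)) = 605 / 9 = 67.22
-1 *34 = -34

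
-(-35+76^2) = -5741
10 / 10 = 1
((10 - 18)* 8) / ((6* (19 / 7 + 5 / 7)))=-28 / 9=-3.11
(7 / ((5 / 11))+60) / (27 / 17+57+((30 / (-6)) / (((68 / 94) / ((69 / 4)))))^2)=6972992 / 1320049365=0.01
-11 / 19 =-0.58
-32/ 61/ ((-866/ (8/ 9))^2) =-512/ 926383149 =-0.00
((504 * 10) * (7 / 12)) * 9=26460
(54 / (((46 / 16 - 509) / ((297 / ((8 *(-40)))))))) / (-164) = -8019 / 13280720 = -0.00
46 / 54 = 23 / 27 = 0.85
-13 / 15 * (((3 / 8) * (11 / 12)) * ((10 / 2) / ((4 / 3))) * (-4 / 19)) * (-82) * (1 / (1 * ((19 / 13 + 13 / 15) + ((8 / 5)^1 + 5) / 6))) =-1143285 / 203224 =-5.63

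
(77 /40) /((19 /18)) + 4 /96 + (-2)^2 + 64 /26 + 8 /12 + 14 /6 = 335729 /29640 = 11.33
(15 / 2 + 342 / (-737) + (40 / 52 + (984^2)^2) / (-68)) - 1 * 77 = -2245594028596480 / 162877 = -13787054210.21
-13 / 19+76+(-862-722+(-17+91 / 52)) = -115819 / 76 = -1523.93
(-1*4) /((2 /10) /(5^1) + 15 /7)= -350 /191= -1.83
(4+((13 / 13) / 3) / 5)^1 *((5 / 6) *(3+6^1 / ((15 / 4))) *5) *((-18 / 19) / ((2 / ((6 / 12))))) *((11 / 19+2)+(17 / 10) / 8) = -5952929 / 115520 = -51.53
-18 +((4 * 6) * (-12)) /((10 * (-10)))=-378 /25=-15.12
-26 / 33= -0.79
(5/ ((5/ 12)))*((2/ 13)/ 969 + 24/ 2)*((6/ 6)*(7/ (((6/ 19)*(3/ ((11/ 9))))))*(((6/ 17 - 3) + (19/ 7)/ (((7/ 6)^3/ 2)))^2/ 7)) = 40715960761652/ 368192075069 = 110.58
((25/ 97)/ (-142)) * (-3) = 75/ 13774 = 0.01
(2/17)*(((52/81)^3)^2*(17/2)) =19770609664/282429536481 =0.07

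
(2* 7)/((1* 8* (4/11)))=77/16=4.81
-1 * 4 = -4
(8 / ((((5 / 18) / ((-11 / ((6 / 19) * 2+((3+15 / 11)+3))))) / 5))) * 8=-882816 / 557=-1584.95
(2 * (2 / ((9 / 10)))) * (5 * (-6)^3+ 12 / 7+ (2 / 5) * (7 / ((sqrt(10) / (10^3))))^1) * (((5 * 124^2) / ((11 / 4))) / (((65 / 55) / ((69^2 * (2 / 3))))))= -32743843942400 / 91+ 3643988992000 * sqrt(10) / 39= -64353102359.31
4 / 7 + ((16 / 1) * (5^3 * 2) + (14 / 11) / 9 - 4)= 2769722 / 693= 3996.71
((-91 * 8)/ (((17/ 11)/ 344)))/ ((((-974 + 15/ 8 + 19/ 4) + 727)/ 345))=2534371840/ 10897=232575.19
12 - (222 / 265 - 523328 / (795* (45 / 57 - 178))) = 782 / 105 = 7.45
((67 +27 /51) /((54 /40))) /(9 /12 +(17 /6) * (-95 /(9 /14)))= -91840 /767363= -0.12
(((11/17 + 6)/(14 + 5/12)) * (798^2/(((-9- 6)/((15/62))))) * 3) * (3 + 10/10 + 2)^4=-1678656099456/91171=-18412171.63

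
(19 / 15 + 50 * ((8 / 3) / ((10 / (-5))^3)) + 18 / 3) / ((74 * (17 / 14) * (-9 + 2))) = 47 / 3145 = 0.01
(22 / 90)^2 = 121 / 2025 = 0.06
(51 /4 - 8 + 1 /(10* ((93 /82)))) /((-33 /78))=-116987 /10230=-11.44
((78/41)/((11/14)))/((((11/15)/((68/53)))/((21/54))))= 433160/262933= 1.65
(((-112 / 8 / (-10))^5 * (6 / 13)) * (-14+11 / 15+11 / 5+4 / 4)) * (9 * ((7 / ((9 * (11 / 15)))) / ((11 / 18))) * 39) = -5755859676 / 378125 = -15222.11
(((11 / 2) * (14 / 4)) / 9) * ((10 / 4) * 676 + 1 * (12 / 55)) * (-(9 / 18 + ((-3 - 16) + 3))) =10086377 / 180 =56035.43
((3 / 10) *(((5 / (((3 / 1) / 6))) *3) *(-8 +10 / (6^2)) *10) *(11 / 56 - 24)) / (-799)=-926435 / 44744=-20.71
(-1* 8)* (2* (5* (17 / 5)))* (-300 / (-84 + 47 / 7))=-571200 / 541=-1055.82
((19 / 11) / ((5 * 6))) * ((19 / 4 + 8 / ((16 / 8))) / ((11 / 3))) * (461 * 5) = 306565 / 968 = 316.70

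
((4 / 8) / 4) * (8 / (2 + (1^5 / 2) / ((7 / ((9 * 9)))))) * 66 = 924 / 109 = 8.48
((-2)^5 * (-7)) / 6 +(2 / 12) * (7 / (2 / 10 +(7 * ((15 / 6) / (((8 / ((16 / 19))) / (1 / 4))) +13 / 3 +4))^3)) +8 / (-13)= 17247016249673144 / 469716151241103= 36.72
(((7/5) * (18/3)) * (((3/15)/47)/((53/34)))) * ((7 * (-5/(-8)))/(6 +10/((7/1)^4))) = 352947/21123680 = 0.02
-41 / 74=-0.55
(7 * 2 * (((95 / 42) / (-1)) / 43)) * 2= -190 / 129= -1.47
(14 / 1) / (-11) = -14 / 11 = -1.27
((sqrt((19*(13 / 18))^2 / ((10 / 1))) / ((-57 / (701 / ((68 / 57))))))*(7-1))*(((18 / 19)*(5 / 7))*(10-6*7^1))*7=218712*sqrt(10) / 17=40684.00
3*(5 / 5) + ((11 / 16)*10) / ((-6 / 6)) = -31 / 8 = -3.88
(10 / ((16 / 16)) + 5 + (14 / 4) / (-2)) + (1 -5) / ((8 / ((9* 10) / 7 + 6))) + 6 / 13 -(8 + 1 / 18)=-12359 / 3276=-3.77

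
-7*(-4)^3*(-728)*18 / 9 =-652288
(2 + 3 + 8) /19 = 13 /19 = 0.68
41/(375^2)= 41/140625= 0.00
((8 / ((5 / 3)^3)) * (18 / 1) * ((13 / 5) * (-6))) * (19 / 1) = -5762016 / 625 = -9219.23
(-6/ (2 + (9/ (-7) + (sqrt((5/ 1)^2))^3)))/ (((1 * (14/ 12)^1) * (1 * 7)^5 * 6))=-3/ 7395080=-0.00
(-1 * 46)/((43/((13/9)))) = -598/387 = -1.55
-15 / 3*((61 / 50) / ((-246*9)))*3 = 61 / 7380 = 0.01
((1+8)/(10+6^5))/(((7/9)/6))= 243/27251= 0.01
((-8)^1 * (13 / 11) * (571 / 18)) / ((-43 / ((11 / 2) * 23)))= 341458 / 387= 882.32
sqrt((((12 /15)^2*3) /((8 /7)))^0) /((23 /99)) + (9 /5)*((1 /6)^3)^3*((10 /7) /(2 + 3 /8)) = 921479351 /214081056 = 4.30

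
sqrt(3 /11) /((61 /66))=0.57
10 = 10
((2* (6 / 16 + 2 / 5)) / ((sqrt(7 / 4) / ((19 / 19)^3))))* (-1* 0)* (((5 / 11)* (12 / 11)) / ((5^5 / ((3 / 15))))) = 0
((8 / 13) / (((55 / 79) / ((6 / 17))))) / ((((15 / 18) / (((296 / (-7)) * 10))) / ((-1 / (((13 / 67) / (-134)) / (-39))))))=362779001856 / 85085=4263724.53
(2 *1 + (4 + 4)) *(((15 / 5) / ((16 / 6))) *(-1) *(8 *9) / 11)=-73.64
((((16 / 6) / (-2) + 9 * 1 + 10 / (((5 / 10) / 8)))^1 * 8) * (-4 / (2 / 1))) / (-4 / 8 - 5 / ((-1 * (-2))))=8048 / 9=894.22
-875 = -875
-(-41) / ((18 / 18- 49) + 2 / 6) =-123 / 143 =-0.86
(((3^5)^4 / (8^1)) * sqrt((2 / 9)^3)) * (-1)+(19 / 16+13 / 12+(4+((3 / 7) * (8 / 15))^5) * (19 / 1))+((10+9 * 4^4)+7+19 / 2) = 6072661593791 / 2521050000 - 129140163 * sqrt(2) / 4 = -45655533.71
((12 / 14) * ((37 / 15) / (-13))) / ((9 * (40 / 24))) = -74 / 6825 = -0.01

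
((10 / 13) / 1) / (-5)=-2 / 13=-0.15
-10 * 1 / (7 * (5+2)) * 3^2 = -1.84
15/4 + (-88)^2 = 30991/4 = 7747.75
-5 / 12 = -0.42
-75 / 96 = -25 / 32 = -0.78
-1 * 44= -44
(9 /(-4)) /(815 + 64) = -3 /1172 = -0.00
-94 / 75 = -1.25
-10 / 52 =-5 / 26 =-0.19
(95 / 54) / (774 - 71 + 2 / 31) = 589 / 235386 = 0.00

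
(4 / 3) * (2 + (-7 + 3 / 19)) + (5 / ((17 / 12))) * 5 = 10844 / 969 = 11.19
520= 520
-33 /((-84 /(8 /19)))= 22 /133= 0.17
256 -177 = 79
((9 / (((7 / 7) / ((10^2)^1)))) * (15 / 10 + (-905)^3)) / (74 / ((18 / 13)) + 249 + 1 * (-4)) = -3001931375175 / 1343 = -2235243019.49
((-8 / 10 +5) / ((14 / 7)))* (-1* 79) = -1659 / 10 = -165.90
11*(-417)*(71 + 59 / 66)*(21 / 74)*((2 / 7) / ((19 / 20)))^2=-791466000 / 93499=-8464.97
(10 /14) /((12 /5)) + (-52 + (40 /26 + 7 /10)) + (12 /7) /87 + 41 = -1337057 /158340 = -8.44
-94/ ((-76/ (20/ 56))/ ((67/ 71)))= 0.42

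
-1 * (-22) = 22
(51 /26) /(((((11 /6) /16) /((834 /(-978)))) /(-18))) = 262.77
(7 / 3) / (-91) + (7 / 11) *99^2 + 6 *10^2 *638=15172442 / 39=389036.97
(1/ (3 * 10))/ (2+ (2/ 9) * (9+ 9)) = 1/ 180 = 0.01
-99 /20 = -4.95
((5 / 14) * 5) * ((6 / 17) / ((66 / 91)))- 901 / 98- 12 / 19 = -8.96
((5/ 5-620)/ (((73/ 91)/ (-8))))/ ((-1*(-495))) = 450632/ 36135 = 12.47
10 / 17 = 0.59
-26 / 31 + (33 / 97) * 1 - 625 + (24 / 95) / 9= -536025034 / 856995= -625.47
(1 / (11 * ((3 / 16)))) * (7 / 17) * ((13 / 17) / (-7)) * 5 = -1040 / 9537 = -0.11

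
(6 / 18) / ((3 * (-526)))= -1 / 4734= -0.00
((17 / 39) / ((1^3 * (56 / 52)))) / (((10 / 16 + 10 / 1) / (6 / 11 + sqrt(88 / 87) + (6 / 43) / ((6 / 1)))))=1076 / 49665 + 8 * sqrt(1914) / 9135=0.06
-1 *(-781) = 781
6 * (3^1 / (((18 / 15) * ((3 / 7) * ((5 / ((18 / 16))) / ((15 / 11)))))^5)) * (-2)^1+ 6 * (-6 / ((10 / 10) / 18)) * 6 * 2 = -328406336143569 / 42218553344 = -7778.72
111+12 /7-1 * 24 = 88.71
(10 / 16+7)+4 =93 / 8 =11.62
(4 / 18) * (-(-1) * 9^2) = 18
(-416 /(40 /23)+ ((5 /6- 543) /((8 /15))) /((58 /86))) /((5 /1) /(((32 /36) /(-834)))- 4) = 4051919 /10892980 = 0.37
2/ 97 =0.02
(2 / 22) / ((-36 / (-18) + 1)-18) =-1 / 165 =-0.01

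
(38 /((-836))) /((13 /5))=-0.02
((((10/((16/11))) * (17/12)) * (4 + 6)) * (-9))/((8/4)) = -14025/32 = -438.28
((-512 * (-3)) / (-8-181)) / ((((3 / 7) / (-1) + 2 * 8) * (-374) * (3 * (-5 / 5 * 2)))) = -128 / 550341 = -0.00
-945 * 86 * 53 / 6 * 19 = -13639815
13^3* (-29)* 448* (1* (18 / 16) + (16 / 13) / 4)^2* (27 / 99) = -175765317 / 11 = -15978665.18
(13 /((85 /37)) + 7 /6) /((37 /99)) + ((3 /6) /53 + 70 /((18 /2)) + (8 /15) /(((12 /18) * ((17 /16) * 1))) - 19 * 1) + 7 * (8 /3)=39708794 /1500165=26.47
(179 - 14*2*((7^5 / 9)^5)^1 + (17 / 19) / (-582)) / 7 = -138409010098278450522647561 / 1523582298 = -90844459324558554.65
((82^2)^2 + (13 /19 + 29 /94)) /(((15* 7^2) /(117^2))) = 368457450221367 /437570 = 842053729.05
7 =7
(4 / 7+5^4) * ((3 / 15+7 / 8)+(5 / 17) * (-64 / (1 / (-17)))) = 56239497 / 280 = 200855.35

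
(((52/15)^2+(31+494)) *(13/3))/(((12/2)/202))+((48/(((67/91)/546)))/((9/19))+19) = 20827592984/135675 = 153510.91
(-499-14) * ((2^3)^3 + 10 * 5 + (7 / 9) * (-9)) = -284715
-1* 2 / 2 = -1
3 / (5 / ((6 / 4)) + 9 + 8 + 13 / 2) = 18 / 161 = 0.11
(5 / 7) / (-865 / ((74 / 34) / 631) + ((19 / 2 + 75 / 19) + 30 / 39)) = -91390 / 32084461633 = -0.00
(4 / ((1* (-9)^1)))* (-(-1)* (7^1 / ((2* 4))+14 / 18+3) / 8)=-335 / 1296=-0.26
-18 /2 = -9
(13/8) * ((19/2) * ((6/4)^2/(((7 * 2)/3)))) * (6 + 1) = 6669/128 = 52.10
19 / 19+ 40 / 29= 2.38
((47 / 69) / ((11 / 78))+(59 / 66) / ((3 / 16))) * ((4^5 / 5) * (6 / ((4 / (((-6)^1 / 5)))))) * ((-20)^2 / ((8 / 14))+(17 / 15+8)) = -21640005632 / 8625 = -2508986.16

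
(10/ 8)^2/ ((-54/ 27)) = -25/ 32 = -0.78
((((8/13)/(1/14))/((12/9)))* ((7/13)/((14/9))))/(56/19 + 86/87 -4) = -312417/8957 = -34.88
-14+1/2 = -13.50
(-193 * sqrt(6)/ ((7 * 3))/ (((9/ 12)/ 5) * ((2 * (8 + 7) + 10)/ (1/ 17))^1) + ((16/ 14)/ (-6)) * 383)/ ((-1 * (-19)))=-1532/ 399 - 193 * sqrt(6)/ 40698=-3.85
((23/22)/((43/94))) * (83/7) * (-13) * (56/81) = -9331192/38313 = -243.55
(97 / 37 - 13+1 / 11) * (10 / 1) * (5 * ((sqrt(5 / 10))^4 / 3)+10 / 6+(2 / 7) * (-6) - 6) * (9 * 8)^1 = 10802460 / 259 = 41708.34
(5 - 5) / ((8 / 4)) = 0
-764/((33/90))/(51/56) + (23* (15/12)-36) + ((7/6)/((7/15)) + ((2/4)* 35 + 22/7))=-11896305/5236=-2272.02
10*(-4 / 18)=-2.22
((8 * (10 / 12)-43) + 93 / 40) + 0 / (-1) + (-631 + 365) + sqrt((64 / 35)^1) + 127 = -20761 / 120 + 8 * sqrt(35) / 35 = -171.66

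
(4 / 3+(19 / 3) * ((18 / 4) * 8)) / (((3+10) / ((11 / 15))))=7568 / 585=12.94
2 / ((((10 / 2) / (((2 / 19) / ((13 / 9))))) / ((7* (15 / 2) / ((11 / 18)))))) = 6804 / 2717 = 2.50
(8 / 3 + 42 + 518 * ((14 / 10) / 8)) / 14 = 8119 / 840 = 9.67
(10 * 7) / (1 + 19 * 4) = 10 / 11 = 0.91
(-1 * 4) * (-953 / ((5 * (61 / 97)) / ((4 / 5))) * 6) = 8874336 / 1525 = 5819.24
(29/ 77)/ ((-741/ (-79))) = 2291/ 57057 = 0.04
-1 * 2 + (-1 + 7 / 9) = -20 / 9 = -2.22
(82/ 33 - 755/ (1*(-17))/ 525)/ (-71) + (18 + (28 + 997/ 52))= 1573976871/ 24164140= 65.14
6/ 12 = 1/ 2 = 0.50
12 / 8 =3 / 2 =1.50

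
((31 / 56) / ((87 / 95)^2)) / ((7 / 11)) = 3077525 / 2967048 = 1.04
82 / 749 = 0.11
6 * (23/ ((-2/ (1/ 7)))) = -69/ 7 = -9.86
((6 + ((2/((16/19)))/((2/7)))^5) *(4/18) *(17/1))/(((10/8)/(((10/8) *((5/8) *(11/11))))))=3537877424665/37748736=93721.75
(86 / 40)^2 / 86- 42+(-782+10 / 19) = -12515983 / 15200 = -823.42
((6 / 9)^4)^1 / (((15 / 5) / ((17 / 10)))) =136 / 1215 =0.11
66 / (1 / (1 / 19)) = 66 / 19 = 3.47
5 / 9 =0.56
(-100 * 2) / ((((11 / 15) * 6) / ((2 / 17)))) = -1000 / 187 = -5.35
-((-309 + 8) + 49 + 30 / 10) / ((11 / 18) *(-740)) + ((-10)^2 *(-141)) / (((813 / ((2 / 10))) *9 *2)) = -7378699 / 9926730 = -0.74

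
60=60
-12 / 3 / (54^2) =-1 / 729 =-0.00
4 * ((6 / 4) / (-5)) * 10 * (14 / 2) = -84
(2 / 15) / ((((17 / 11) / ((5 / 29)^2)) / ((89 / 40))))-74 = -12694757 / 171564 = -73.99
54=54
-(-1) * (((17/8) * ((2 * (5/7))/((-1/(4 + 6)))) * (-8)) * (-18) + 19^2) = -28073/7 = -4010.43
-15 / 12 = -1.25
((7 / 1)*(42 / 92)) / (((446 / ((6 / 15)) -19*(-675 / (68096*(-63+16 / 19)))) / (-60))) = -3733244928 / 21709479821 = -0.17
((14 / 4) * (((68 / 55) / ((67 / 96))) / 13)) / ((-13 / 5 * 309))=-7616 / 12828959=-0.00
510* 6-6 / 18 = 9179 / 3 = 3059.67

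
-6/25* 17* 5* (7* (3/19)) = -2142/95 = -22.55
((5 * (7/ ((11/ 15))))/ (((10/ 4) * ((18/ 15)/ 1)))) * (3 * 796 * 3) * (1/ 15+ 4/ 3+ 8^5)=41082996780/ 11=3734817889.09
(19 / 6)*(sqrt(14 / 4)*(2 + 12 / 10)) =76*sqrt(14) / 15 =18.96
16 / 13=1.23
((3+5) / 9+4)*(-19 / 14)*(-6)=39.81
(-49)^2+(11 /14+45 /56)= 134545 /56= 2402.59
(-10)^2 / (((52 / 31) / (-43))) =-33325 / 13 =-2563.46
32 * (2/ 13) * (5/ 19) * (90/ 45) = 640/ 247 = 2.59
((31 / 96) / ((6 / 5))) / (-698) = -155 / 402048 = -0.00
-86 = -86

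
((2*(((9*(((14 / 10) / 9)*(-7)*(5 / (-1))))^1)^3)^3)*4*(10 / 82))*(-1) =-1588696193083364.88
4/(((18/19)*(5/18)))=76/5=15.20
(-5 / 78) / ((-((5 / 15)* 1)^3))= 45 / 26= 1.73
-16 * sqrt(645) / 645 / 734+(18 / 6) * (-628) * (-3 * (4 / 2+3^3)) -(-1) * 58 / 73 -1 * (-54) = 11969284 / 73 -8 * sqrt(645) / 236715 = 163962.79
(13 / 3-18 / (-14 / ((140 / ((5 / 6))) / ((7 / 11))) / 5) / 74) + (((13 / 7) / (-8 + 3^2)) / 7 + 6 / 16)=1214333 / 43512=27.91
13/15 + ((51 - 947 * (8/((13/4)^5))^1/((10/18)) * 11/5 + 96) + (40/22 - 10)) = 17442994312/306316725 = 56.94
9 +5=14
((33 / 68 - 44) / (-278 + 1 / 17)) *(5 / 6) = 2959 / 22680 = 0.13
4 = 4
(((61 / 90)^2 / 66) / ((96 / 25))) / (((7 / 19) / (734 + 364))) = 4312639 / 798336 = 5.40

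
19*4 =76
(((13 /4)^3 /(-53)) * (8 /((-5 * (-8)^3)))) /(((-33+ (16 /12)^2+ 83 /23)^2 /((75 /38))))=-1412088795 /269527978737664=-0.00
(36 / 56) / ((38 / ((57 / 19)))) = 0.05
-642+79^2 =5599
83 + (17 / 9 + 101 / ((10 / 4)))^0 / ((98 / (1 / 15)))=122011 / 1470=83.00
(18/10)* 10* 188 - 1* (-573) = 3957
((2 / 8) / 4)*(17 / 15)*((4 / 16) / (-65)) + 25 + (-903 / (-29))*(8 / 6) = 120369107 / 1809600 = 66.52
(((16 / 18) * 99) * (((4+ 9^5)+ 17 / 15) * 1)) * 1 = 77951456 / 15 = 5196763.73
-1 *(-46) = 46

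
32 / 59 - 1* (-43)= 2569 / 59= 43.54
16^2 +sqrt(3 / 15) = sqrt(5) / 5 +256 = 256.45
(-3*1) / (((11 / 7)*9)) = -7 / 33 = -0.21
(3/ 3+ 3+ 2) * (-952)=-5712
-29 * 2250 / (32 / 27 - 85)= 1761750 / 2263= 778.50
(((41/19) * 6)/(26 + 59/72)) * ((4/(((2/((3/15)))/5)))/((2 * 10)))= 8856/183445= 0.05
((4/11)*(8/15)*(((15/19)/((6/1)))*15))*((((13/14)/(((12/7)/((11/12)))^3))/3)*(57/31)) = 385385/11570688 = 0.03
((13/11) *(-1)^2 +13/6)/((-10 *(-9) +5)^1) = 221/6270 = 0.04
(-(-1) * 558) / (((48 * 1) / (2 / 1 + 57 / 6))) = 2139 / 16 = 133.69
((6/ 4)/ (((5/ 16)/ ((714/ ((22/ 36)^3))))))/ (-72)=-1388016/ 6655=-208.57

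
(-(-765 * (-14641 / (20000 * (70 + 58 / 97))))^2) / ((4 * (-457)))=0.03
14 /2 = 7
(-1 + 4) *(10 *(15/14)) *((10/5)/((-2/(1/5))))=-6.43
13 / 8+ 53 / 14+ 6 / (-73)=21783 / 4088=5.33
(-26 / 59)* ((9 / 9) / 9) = -0.05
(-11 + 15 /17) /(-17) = 172 /289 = 0.60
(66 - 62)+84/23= 176/23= 7.65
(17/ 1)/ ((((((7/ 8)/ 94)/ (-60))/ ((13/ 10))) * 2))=-498576/ 7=-71225.14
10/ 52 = 5/ 26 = 0.19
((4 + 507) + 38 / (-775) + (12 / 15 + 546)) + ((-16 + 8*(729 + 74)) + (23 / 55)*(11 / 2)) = 11575479 / 1550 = 7468.05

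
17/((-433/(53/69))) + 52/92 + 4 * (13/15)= 199266/49795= 4.00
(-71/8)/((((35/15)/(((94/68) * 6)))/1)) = -30033/952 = -31.55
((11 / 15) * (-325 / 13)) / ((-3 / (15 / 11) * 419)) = 25 / 1257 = 0.02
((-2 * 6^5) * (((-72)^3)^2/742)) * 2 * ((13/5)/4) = -7041490329010176/1855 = -3795951659843.76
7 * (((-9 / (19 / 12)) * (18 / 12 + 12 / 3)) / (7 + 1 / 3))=-567 / 19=-29.84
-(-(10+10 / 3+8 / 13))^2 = -295936 / 1521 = -194.57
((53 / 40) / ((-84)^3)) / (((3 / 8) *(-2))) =53 / 17781120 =0.00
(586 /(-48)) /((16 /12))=-293 /32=-9.16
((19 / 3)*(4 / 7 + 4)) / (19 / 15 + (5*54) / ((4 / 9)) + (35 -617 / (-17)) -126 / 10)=20672 / 476567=0.04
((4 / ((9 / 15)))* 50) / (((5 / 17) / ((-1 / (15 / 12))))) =-2720 / 3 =-906.67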